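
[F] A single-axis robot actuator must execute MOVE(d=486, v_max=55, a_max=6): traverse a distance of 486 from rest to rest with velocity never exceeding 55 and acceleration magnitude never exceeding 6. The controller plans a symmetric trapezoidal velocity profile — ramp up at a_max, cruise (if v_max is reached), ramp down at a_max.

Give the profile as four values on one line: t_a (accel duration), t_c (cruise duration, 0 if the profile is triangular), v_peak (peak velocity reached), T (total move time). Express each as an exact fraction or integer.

vₘ²/aₘ = 55²/6 = 3025/6
486 < 3025/6 so t_c = 0
v_peak = √(486·6) = √2916 = 54
t_a = 54/6 = 9; t_c = 0
T = 2·9 = 18

t_a=9 t_c=0 v_peak=54 T=18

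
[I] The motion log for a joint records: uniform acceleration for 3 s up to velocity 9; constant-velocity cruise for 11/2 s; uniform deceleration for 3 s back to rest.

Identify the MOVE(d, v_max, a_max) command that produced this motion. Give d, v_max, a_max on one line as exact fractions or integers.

a_max = 9/3 = 3
d_a = ½·9·3 = 27/2; d_c = 9·11/2 = 99/2
d = 2·27/2 + 99/2 = 153/2
t_c = 11/2 > 0 ⇒ limit active, v_max = 9

d=153/2 v_max=9 a_max=3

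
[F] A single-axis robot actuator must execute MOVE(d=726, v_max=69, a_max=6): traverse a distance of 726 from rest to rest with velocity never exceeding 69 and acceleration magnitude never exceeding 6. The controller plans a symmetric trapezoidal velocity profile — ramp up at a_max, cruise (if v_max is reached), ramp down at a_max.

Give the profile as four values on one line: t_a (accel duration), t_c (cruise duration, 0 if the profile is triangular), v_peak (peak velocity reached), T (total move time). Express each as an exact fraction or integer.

t_a=11 t_c=0 v_peak=66 T=22

vₘ²/aₘ = 69²/6 = 1587/2
726 < 1587/2 so t_c = 0
v_peak = √(726·6) = √4356 = 66
t_a = 66/6 = 11; t_c = 0
T = 2·11 = 22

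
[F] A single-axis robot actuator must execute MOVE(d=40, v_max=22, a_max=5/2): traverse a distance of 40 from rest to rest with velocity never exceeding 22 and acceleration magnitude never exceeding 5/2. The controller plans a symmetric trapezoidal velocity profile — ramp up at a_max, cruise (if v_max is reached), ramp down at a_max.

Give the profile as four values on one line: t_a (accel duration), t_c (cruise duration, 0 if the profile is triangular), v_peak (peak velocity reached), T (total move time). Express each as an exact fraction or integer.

vₘ²/aₘ = 22²/(5/2) = 968/5
40 < 968/5 so t_c = 0
v_peak = √(40·5/2) = √100 = 10
t_a = 10/(5/2) = 4; t_c = 0
T = 2·4 = 8

t_a=4 t_c=0 v_peak=10 T=8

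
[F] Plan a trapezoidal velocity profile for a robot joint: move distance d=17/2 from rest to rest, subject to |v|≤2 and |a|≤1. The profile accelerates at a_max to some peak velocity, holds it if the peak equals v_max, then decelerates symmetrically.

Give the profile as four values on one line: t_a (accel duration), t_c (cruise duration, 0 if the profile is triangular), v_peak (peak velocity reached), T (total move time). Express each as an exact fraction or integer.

v_max²/a_max = 2²/1 = 4
17/2 ≥ 4 ⇒ cruise phase
t_a = 2/1 = 2; v_peak = 2
d_cruise = 17/2 − 4 = 9/2; t_c = (9/2)/2 = 9/4
T = 2·2 + 9/4 = 25/4

t_a=2 t_c=9/4 v_peak=2 T=25/4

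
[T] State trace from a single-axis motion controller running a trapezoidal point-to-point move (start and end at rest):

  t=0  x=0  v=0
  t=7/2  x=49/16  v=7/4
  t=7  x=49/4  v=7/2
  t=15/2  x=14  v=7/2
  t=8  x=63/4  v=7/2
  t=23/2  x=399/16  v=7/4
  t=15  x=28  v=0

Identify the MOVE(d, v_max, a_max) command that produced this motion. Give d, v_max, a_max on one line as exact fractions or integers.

final state: t=15, x=28, v=0 → d = 28
a_max = (7/4−0)/(7/2−0) = 1/2
max v = 7/2 over t∈[7,8] → v_max = 7/2
check: 7/2·(7+1) = 28 ✓

d=28 v_max=7/2 a_max=1/2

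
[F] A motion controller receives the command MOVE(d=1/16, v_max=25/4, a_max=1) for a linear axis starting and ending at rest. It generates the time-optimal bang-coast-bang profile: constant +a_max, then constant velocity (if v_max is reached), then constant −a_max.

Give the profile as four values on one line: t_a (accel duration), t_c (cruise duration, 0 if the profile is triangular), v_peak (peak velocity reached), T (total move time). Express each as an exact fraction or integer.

(v_max)²/a_max = (25/4)²/1 = 625/16
1/16 < 625/16 ⇒ no cruise
v_peak = √(1/16·1) = √(1/16) = 1/4
t_a = (1/4)/1 = 1/4; t_c = 0
T = 2·1/4 = 1/2

t_a=1/4 t_c=0 v_peak=1/4 T=1/2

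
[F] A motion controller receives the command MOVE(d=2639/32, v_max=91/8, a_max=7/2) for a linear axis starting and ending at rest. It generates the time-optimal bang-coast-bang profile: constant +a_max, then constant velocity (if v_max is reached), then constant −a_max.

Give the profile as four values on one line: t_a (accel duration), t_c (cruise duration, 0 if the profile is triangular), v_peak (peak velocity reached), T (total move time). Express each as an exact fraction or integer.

vₘ²/aₘ = (91/8)²/(7/2) = 1183/32
2639/32 ≥ 1183/32 ⇒ cruise phase
t_a = (91/8)/(7/2) = 13/4; v_peak = 91/8
d_cruise = 2639/32 − 1183/32 = 91/2; t_c = (91/2)/(91/8) = 4
T = 2·13/4 + 4 = 21/2

t_a=13/4 t_c=4 v_peak=91/8 T=21/2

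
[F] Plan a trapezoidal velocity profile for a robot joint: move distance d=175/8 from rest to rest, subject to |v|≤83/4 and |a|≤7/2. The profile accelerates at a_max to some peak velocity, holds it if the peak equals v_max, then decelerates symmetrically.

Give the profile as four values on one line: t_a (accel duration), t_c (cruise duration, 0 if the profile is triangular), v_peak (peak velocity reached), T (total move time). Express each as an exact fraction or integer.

t_a=5/2 t_c=0 v_peak=35/4 T=5

vₘ²/aₘ = (83/4)²/(7/2) = 6889/56
175/8 < 6889/56 so t_c = 0
v_peak = √(175/8·7/2) = √(1225/16) = 35/4
t_a = (35/4)/(7/2) = 5/2; t_c = 0
T = 2·5/2 = 5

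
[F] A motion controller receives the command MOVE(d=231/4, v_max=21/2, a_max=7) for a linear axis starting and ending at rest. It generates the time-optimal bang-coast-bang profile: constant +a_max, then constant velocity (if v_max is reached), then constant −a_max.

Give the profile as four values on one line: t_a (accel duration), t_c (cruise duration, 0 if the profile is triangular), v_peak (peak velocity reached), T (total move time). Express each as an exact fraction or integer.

(v_max)²/a_max = (21/2)²/7 = 63/4
231/4 ≥ 63/4 → trapezoidal
t_a = (21/2)/7 = 3/2; v_peak = 21/2
d_cruise = 231/4 − 63/4 = 42; t_c = 42/(21/2) = 4
T = 2·3/2 + 4 = 7

t_a=3/2 t_c=4 v_peak=21/2 T=7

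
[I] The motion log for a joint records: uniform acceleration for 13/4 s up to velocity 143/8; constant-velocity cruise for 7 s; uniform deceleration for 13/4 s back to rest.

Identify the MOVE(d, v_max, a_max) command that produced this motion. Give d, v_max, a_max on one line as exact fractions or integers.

a_max = (143/8)/(13/4) = 11/2
d_a = ½·143/8·13/4 = 1859/64; d_c = 143/8·7 = 1001/8
d = 2·1859/64 + 1001/8 = 5863/32
t_c = 7 > 0 ⇒ limit active, v_max = 143/8

d=5863/32 v_max=143/8 a_max=11/2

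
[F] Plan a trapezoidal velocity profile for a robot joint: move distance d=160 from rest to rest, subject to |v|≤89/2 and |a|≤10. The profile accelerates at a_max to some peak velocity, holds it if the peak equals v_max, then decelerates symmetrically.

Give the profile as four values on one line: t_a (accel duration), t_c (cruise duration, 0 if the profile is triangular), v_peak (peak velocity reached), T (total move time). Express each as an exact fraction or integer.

t_a=4 t_c=0 v_peak=40 T=8

(v_max)²/a_max = (89/2)²/10 = 7921/40
160 < 7921/40 ⇒ no cruise
v_peak = √(160·10) = √1600 = 40
t_a = 40/10 = 4; t_c = 0
T = 2·4 = 8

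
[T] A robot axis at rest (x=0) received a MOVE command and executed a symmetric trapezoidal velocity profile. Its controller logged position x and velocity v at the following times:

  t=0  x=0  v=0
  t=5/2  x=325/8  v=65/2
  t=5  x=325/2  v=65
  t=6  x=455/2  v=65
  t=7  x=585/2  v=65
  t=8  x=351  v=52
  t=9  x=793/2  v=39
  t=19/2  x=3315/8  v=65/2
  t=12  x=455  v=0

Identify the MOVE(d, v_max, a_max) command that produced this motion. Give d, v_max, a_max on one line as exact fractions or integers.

final state: t=12, x=455, v=0 → d = 455
a_max = (65/2−0)/(5/2−0) = 13
max v = 65 over t∈[5,7] → v_max = 65
check: 65·(5+2) = 455 ✓

d=455 v_max=65 a_max=13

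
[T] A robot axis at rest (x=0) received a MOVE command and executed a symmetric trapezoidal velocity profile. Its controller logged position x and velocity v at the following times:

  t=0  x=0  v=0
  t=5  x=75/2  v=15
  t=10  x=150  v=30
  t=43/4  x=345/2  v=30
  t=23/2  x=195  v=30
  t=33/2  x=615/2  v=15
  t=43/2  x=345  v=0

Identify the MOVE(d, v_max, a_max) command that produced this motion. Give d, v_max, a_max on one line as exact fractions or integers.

d=345 v_max=30 a_max=3

final state: t=43/2, x=345, v=0 → d = 345
a_max = (15−0)/(5−0) = 3
max v = 30 over t∈[10,23/2] → v_max = 30
check: 30·(10+3/2) = 345 ✓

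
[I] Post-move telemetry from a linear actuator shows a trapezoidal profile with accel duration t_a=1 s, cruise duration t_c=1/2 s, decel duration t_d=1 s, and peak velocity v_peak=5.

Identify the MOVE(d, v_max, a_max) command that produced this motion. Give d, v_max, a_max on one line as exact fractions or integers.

a_max = 5/1 = 5
d_a = ½·5·1 = 5/2; d_c = 5·1/2 = 5/2
d = 2·5/2 + 5/2 = 15/2
t_c = 1/2 > 0 so v_max = 5

d=15/2 v_max=5 a_max=5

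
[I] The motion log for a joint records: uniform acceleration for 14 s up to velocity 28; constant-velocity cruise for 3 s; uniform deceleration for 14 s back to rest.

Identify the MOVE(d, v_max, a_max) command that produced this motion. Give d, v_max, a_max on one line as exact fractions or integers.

a_max = 28/14 = 2
d_a = ½·28·14 = 196; d_c = 28·3 = 84
d = 2·196 + 84 = 476
t_c = 3 > 0 ⇒ limit active, v_max = 28

d=476 v_max=28 a_max=2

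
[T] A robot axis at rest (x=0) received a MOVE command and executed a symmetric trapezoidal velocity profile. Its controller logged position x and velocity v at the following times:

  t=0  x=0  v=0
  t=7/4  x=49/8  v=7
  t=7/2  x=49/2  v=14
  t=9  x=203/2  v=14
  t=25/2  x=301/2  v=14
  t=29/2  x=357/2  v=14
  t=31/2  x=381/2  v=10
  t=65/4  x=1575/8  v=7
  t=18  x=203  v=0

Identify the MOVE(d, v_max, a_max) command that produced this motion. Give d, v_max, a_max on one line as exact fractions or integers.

d=203 v_max=14 a_max=4

final state: t=18, x=203, v=0 → d = 203
a_max = (7−0)/(7/4−0) = 4
max v = 14 over t∈[7/2,29/2] → v_max = 14
check: 14·(7/2+11) = 203 ✓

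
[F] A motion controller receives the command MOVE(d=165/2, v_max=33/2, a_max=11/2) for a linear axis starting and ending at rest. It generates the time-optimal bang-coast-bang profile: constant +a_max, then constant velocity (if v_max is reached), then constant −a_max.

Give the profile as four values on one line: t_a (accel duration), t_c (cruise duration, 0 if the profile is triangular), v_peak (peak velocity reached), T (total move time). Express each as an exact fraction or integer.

t_a=3 t_c=2 v_peak=33/2 T=8

(v_max)²/a_max = (33/2)²/(11/2) = 99/2
165/2 ≥ 99/2 ⇒ cruise phase
t_a = (33/2)/(11/2) = 3; v_peak = 33/2
d_cruise = 165/2 − 99/2 = 33; t_c = 33/(33/2) = 2
T = 2·3 + 2 = 8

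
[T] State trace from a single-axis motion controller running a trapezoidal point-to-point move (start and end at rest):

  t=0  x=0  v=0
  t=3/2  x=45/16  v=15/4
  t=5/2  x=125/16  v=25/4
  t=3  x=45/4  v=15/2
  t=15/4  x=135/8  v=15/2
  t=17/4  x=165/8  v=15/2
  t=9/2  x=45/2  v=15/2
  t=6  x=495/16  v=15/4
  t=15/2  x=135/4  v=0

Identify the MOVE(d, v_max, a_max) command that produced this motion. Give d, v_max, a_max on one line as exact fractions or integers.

final state: t=15/2, x=135/4, v=0 → d = 135/4
a_max = (15/4−0)/(3/2−0) = 5/2
max v = 15/2 over t∈[3,9/2] → v_max = 15/2
check: 15/2·(3+3/2) = 135/4 ✓

d=135/4 v_max=15/2 a_max=5/2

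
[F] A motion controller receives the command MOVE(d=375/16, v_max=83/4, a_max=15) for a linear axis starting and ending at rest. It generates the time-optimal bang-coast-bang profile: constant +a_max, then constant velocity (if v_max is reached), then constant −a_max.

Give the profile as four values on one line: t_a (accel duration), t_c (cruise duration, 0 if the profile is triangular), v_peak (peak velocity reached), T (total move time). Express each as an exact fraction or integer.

t_a=5/4 t_c=0 v_peak=75/4 T=5/2

v_max²/a_max = (83/4)²/15 = 6889/240
375/16 < 6889/240 ⇒ no cruise
v_peak = √(375/16·15) = √(5625/16) = 75/4
t_a = (75/4)/15 = 5/4; t_c = 0
T = 2·5/4 = 5/2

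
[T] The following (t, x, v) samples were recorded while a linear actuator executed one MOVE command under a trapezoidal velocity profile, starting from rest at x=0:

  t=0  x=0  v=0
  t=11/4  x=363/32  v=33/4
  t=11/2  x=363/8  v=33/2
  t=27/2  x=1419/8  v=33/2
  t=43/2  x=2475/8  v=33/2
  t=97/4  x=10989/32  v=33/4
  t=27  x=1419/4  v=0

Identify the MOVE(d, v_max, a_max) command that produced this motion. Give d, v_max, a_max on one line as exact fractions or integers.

final state: t=27, x=1419/4, v=0 → d = 1419/4
a_max = (33/4−0)/(11/4−0) = 3
max v = 33/2 over t∈[11/2,43/2] → v_max = 33/2
check: 33/2·(11/2+16) = 1419/4 ✓

d=1419/4 v_max=33/2 a_max=3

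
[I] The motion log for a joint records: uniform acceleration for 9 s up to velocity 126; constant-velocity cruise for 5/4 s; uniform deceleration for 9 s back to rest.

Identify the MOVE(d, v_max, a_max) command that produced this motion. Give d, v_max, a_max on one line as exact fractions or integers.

a_max = 126/9 = 14
d_a = ½·126·9 = 567; d_c = 126·5/4 = 315/2
d = 2·567 + 315/2 = 2583/2
t_c = 5/4 > 0 so v_max = 126

d=2583/2 v_max=126 a_max=14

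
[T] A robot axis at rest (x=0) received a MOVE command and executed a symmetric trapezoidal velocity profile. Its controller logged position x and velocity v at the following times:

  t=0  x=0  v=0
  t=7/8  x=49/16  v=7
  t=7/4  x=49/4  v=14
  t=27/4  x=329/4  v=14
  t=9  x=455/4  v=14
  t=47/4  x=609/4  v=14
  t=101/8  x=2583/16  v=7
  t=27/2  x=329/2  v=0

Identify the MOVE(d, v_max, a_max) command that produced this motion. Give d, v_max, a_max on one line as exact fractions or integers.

d=329/2 v_max=14 a_max=8

final state: t=27/2, x=329/2, v=0 → d = 329/2
a_max = (7−0)/(7/8−0) = 8
max v = 14 over t∈[7/4,47/4] → v_max = 14
check: 14·(7/4+10) = 329/2 ✓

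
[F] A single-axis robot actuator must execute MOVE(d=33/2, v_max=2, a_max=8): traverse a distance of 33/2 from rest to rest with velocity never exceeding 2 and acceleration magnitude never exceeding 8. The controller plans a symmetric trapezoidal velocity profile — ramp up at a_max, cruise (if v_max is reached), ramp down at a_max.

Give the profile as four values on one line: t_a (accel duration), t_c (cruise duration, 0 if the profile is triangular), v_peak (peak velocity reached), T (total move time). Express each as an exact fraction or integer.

t_a=1/4 t_c=8 v_peak=2 T=17/2

v_max²/a_max = 2²/8 = 1/2
33/2 ≥ 1/2 ⇒ cruise phase
t_a = 2/8 = 1/4; v_peak = 2
d_cruise = 33/2 − 1/2 = 16; t_c = 16/2 = 8
T = 2·1/4 + 8 = 17/2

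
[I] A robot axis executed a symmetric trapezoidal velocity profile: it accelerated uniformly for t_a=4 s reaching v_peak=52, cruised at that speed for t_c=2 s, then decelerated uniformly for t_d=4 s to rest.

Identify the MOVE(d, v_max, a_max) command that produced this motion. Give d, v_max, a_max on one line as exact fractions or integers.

d=312 v_max=52 a_max=13

a_max = 52/4 = 13
d_a = ½·52·4 = 104; d_c = 52·2 = 104
d = 2·104 + 104 = 312
t_c = 2 > 0 → v_max = v_peak = 52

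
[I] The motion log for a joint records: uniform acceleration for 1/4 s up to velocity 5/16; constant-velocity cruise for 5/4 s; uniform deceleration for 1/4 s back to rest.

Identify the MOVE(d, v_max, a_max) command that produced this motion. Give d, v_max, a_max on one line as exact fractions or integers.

a_max = (5/16)/(1/4) = 5/4
d_a = ½·5/16·1/4 = 5/128; d_c = 5/16·5/4 = 25/64
d = 2·5/128 + 25/64 = 15/32
t_c = 5/4 > 0 ⇒ limit active, v_max = 5/16

d=15/32 v_max=5/16 a_max=5/4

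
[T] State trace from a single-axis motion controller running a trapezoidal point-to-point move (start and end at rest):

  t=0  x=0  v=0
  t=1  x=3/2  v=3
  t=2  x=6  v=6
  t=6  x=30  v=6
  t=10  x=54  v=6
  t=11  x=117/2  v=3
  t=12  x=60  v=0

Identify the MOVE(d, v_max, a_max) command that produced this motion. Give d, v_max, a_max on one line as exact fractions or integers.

final state: t=12, x=60, v=0 → d = 60
a_max = (3−0)/(1−0) = 3
max v = 6 over t∈[2,10] → v_max = 6
check: 6·(2+8) = 60 ✓

d=60 v_max=6 a_max=3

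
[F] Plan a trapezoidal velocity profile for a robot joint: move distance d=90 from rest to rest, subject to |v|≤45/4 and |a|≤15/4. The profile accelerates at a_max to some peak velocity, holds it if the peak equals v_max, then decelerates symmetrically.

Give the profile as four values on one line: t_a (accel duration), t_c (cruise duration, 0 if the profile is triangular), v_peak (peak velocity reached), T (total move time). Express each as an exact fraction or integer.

t_a=3 t_c=5 v_peak=45/4 T=11

vₘ²/aₘ = (45/4)²/(15/4) = 135/4
90 ≥ 135/4 ⇒ cruise phase
t_a = (45/4)/(15/4) = 3; v_peak = 45/4
d_cruise = 90 − 135/4 = 225/4; t_c = (225/4)/(45/4) = 5
T = 2·3 + 5 = 11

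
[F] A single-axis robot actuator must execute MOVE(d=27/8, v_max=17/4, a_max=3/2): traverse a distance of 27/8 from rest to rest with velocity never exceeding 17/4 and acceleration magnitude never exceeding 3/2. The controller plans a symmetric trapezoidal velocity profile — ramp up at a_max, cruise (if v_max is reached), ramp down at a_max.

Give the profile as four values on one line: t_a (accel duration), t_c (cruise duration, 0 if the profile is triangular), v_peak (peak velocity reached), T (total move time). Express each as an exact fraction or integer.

vₘ²/aₘ = (17/4)²/(3/2) = 289/24
27/8 < 289/24 so t_c = 0
v_peak = √(27/8·3/2) = √(81/16) = 9/4
t_a = (9/4)/(3/2) = 3/2; t_c = 0
T = 2·3/2 = 3

t_a=3/2 t_c=0 v_peak=9/4 T=3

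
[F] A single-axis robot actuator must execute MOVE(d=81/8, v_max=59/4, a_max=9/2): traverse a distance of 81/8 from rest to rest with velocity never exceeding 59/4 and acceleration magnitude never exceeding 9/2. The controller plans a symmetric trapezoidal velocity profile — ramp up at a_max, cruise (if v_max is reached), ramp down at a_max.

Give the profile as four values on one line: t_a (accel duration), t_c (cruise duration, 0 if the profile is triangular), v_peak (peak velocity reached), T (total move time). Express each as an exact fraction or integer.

t_a=3/2 t_c=0 v_peak=27/4 T=3

v_max²/a_max = (59/4)²/(9/2) = 3481/72
81/8 < 3481/72 ⇒ no cruise
v_peak = √(81/8·9/2) = √(729/16) = 27/4
t_a = (27/4)/(9/2) = 3/2; t_c = 0
T = 2·3/2 = 3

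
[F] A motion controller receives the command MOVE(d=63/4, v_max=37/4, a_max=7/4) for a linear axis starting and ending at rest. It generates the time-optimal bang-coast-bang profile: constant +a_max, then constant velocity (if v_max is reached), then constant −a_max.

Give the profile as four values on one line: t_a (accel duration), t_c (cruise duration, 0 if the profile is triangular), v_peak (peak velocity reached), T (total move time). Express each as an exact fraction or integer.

t_a=3 t_c=0 v_peak=21/4 T=6

(v_max)²/a_max = (37/4)²/(7/4) = 1369/28
63/4 < 1369/28 so t_c = 0
v_peak = √(63/4·7/4) = √(441/16) = 21/4
t_a = (21/4)/(7/4) = 3; t_c = 0
T = 2·3 = 6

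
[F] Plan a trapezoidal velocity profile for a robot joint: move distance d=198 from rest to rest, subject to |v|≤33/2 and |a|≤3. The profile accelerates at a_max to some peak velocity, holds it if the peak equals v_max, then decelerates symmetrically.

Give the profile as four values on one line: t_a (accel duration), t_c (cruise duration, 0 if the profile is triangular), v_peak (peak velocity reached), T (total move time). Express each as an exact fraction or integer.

t_a=11/2 t_c=13/2 v_peak=33/2 T=35/2

(v_max)²/a_max = (33/2)²/3 = 363/4
198 ≥ 363/4 so v_max reached
t_a = (33/2)/3 = 11/2; v_peak = 33/2
d_cruise = 198 − 363/4 = 429/4; t_c = (429/4)/(33/2) = 13/2
T = 2·11/2 + 13/2 = 35/2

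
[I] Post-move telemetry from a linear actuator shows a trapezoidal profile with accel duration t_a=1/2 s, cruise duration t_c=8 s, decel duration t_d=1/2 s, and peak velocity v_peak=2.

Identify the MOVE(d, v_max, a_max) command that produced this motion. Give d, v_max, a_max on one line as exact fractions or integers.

d=17 v_max=2 a_max=4

a_max = 2/(1/2) = 4
d_a = ½·2·1/2 = 1/2; d_c = 2·8 = 16
d = 2·1/2 + 16 = 17
t_c = 8 > 0 so v_max = 2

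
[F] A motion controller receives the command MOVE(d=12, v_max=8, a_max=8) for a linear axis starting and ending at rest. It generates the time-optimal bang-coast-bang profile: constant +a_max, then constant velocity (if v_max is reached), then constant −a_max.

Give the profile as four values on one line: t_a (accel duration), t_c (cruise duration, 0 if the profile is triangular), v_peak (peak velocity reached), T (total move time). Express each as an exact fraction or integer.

t_a=1 t_c=1/2 v_peak=8 T=5/2

(v_max)²/a_max = 8²/8 = 8
12 ≥ 8 so v_max reached
t_a = 8/8 = 1; v_peak = 8
d_cruise = 12 − 8 = 4; t_c = 4/8 = 1/2
T = 2·1 + 1/2 = 5/2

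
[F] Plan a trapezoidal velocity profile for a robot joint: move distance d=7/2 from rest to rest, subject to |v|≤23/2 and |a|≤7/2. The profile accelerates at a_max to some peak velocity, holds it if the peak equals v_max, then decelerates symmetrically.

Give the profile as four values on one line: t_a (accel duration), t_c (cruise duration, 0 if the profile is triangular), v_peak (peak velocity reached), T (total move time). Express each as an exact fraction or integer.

t_a=1 t_c=0 v_peak=7/2 T=2

v_max²/a_max = (23/2)²/(7/2) = 529/14
7/2 < 529/14 so t_c = 0
v_peak = √(7/2·7/2) = √(49/4) = 7/2
t_a = (7/2)/(7/2) = 1; t_c = 0
T = 2·1 = 2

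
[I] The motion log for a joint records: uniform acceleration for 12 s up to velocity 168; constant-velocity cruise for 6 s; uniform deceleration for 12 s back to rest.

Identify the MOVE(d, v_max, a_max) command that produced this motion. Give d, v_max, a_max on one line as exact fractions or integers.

d=3024 v_max=168 a_max=14

a_max = 168/12 = 14
d_a = ½·168·12 = 1008; d_c = 168·6 = 1008
d = 2·1008 + 1008 = 3024
t_c = 6 > 0 → v_max = v_peak = 168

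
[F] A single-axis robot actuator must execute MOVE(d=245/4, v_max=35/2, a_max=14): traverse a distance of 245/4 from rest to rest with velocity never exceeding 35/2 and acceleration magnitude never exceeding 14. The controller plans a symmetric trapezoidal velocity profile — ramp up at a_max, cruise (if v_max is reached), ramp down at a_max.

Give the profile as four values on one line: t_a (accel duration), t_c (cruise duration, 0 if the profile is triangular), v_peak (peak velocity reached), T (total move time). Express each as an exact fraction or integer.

t_a=5/4 t_c=9/4 v_peak=35/2 T=19/4

(v_max)²/a_max = (35/2)²/14 = 175/8
245/4 ≥ 175/8 so v_max reached
t_a = (35/2)/14 = 5/4; v_peak = 35/2
d_cruise = 245/4 − 175/8 = 315/8; t_c = (315/8)/(35/2) = 9/4
T = 2·5/4 + 9/4 = 19/4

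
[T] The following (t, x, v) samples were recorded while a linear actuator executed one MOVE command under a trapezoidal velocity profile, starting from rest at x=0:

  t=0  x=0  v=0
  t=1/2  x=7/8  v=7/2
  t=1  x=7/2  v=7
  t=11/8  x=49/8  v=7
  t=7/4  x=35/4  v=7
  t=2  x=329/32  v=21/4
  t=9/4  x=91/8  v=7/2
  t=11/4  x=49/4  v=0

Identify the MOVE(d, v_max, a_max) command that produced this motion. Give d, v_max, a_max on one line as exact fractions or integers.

final state: t=11/4, x=49/4, v=0 → d = 49/4
a_max = (7/2−0)/(1/2−0) = 7
max v = 7 over t∈[1,7/4] → v_max = 7
check: 7·(1+3/4) = 49/4 ✓

d=49/4 v_max=7 a_max=7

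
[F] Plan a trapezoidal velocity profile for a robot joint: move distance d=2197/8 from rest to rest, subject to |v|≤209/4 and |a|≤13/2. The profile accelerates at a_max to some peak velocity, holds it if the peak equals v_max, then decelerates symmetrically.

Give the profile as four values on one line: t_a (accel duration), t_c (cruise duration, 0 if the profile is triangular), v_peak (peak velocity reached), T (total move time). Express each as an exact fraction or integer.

v_max²/a_max = (209/4)²/(13/2) = 43681/104
2197/8 < 43681/104 → triangular
v_peak = √(2197/8·13/2) = √(28561/16) = 169/4
t_a = (169/4)/(13/2) = 13/2; t_c = 0
T = 2·13/2 = 13

t_a=13/2 t_c=0 v_peak=169/4 T=13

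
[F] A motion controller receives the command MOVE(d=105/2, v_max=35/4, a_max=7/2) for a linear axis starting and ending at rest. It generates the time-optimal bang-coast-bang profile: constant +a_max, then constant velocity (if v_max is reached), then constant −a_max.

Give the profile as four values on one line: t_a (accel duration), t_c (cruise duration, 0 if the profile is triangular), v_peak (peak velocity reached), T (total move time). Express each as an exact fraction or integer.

v_max²/a_max = (35/4)²/(7/2) = 175/8
105/2 ≥ 175/8 so v_max reached
t_a = (35/4)/(7/2) = 5/2; v_peak = 35/4
d_cruise = 105/2 − 175/8 = 245/8; t_c = (245/8)/(35/4) = 7/2
T = 2·5/2 + 7/2 = 17/2

t_a=5/2 t_c=7/2 v_peak=35/4 T=17/2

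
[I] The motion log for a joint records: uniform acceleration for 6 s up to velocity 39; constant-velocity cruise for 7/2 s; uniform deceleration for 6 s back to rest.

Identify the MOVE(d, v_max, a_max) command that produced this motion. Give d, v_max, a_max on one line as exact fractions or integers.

a_max = 39/6 = 13/2
d_a = ½·39·6 = 117; d_c = 39·7/2 = 273/2
d = 2·117 + 273/2 = 741/2
t_c = 7/2 > 0 → v_max = v_peak = 39

d=741/2 v_max=39 a_max=13/2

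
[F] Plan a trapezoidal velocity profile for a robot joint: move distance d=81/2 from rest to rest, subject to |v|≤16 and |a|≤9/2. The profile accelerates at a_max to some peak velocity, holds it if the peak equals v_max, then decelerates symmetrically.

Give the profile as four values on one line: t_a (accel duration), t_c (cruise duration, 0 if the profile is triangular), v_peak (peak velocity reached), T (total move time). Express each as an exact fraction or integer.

t_a=3 t_c=0 v_peak=27/2 T=6

v_max²/a_max = 16²/(9/2) = 512/9
81/2 < 512/9 → triangular
v_peak = √(81/2·9/2) = √(729/4) = 27/2
t_a = (27/2)/(9/2) = 3; t_c = 0
T = 2·3 = 6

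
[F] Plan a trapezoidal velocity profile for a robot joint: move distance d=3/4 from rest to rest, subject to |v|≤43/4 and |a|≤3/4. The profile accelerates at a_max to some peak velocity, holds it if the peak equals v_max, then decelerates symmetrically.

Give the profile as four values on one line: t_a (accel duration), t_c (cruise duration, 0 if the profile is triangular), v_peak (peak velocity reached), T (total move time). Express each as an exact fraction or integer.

t_a=1 t_c=0 v_peak=3/4 T=2

vₘ²/aₘ = (43/4)²/(3/4) = 1849/12
3/4 < 1849/12 → triangular
v_peak = √(3/4·3/4) = √(9/16) = 3/4
t_a = (3/4)/(3/4) = 1; t_c = 0
T = 2·1 = 2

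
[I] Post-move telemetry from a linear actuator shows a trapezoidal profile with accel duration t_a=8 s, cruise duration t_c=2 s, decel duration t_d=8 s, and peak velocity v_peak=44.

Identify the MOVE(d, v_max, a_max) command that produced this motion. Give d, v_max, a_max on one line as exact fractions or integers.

d=440 v_max=44 a_max=11/2

a_max = 44/8 = 11/2
d_a = ½·44·8 = 176; d_c = 44·2 = 88
d = 2·176 + 88 = 440
t_c = 2 > 0 ⇒ limit active, v_max = 44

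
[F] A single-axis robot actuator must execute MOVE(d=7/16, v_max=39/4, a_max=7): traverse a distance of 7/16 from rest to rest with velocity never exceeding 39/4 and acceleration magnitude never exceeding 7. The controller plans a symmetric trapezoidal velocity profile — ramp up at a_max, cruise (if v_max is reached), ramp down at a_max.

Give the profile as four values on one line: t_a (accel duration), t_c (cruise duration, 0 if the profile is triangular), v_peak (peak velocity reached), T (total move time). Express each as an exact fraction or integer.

t_a=1/4 t_c=0 v_peak=7/4 T=1/2

vₘ²/aₘ = (39/4)²/7 = 1521/112
7/16 < 1521/112 → triangular
v_peak = √(7/16·7) = √(49/16) = 7/4
t_a = (7/4)/7 = 1/4; t_c = 0
T = 2·1/4 = 1/2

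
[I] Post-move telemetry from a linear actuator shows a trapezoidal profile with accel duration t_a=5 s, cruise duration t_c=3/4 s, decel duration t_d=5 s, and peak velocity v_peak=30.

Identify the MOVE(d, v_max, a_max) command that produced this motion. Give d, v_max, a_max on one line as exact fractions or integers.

a_max = 30/5 = 6
d_a = ½·30·5 = 75; d_c = 30·3/4 = 45/2
d = 2·75 + 45/2 = 345/2
t_c = 3/4 > 0 so v_max = 30

d=345/2 v_max=30 a_max=6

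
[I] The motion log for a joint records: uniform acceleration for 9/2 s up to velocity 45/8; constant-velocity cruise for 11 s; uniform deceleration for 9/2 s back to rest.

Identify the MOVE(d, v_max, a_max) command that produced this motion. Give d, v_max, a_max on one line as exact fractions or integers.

d=1395/16 v_max=45/8 a_max=5/4

a_max = (45/8)/(9/2) = 5/4
d_a = ½·45/8·9/2 = 405/32; d_c = 45/8·11 = 495/8
d = 2·405/32 + 495/8 = 1395/16
t_c = 11 > 0 → v_max = v_peak = 45/8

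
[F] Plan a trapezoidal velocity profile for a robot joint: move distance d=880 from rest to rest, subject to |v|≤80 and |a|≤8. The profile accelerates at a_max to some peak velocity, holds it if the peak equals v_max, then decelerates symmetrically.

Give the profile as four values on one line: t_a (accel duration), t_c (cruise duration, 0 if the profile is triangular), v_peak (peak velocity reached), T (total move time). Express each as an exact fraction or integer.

t_a=10 t_c=1 v_peak=80 T=21

vₘ²/aₘ = 80²/8 = 800
880 ≥ 800 ⇒ cruise phase
t_a = 80/8 = 10; v_peak = 80
d_cruise = 880 − 800 = 80; t_c = 80/80 = 1
T = 2·10 + 1 = 21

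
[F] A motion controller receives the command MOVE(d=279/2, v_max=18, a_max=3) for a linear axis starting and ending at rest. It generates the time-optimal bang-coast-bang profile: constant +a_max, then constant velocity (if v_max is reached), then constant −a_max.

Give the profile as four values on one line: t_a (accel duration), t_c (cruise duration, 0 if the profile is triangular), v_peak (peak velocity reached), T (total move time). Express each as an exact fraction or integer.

(v_max)²/a_max = 18²/3 = 108
279/2 ≥ 108 → trapezoidal
t_a = 18/3 = 6; v_peak = 18
d_cruise = 279/2 − 108 = 63/2; t_c = (63/2)/18 = 7/4
T = 2·6 + 7/4 = 55/4

t_a=6 t_c=7/4 v_peak=18 T=55/4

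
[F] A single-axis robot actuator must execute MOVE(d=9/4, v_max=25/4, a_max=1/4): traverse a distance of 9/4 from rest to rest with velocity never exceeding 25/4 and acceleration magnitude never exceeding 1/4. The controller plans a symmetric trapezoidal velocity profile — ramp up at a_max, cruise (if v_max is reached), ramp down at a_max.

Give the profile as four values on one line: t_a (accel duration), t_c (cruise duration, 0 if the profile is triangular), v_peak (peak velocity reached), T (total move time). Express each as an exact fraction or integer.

vₘ²/aₘ = (25/4)²/(1/4) = 625/4
9/4 < 625/4 so t_c = 0
v_peak = √(9/4·1/4) = √(9/16) = 3/4
t_a = (3/4)/(1/4) = 3; t_c = 0
T = 2·3 = 6

t_a=3 t_c=0 v_peak=3/4 T=6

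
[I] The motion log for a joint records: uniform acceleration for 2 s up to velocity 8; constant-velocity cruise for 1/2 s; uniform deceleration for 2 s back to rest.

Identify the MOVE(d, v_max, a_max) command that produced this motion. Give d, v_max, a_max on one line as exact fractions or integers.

a_max = 8/2 = 4
d_a = ½·8·2 = 8; d_c = 8·1/2 = 4
d = 2·8 + 4 = 20
t_c = 1/2 > 0 so v_max = 8

d=20 v_max=8 a_max=4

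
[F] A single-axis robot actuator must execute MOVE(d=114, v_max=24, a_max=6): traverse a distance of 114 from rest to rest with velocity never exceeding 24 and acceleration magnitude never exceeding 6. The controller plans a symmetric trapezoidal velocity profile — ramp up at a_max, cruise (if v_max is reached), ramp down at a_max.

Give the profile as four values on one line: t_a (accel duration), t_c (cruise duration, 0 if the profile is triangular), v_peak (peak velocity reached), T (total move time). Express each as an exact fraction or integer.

(v_max)²/a_max = 24²/6 = 96
114 ≥ 96 so v_max reached
t_a = 24/6 = 4; v_peak = 24
d_cruise = 114 − 96 = 18; t_c = 18/24 = 3/4
T = 2·4 + 3/4 = 35/4

t_a=4 t_c=3/4 v_peak=24 T=35/4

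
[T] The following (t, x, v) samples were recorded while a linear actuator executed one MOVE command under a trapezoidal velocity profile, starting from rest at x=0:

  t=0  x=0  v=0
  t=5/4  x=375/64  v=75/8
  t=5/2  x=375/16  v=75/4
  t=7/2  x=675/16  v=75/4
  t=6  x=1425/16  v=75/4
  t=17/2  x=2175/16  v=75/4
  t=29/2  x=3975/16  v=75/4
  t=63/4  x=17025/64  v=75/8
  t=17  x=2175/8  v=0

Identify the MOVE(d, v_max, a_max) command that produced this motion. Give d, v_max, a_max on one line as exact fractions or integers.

d=2175/8 v_max=75/4 a_max=15/2

final state: t=17, x=2175/8, v=0 → d = 2175/8
a_max = (75/8−0)/(5/4−0) = 15/2
max v = 75/4 over t∈[5/2,29/2] → v_max = 75/4
check: 75/4·(5/2+12) = 2175/8 ✓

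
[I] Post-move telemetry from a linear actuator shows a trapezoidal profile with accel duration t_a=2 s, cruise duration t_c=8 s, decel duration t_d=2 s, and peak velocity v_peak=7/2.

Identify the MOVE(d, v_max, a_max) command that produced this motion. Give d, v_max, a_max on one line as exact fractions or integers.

a_max = (7/2)/2 = 7/4
d_a = ½·7/2·2 = 7/2; d_c = 7/2·8 = 28
d = 2·7/2 + 28 = 35
t_c = 8 > 0 so v_max = 7/2

d=35 v_max=7/2 a_max=7/4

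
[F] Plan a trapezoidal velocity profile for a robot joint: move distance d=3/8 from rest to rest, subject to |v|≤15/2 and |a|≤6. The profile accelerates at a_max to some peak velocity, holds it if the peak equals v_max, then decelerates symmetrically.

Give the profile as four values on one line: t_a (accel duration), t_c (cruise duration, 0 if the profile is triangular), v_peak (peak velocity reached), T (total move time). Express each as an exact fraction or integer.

t_a=1/4 t_c=0 v_peak=3/2 T=1/2

(v_max)²/a_max = (15/2)²/6 = 75/8
3/8 < 75/8 so t_c = 0
v_peak = √(3/8·6) = √(9/4) = 3/2
t_a = (3/2)/6 = 1/4; t_c = 0
T = 2·1/4 = 1/2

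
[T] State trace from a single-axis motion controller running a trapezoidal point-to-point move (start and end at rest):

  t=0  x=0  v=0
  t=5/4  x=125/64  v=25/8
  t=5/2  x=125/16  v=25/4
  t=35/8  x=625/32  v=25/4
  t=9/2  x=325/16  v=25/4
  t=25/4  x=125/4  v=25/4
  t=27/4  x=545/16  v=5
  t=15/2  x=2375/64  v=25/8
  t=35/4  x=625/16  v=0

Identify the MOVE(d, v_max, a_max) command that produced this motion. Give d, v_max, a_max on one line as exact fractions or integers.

d=625/16 v_max=25/4 a_max=5/2

final state: t=35/4, x=625/16, v=0 → d = 625/16
a_max = (25/8−0)/(5/4−0) = 5/2
max v = 25/4 over t∈[5/2,25/4] → v_max = 25/4
check: 25/4·(5/2+15/4) = 625/16 ✓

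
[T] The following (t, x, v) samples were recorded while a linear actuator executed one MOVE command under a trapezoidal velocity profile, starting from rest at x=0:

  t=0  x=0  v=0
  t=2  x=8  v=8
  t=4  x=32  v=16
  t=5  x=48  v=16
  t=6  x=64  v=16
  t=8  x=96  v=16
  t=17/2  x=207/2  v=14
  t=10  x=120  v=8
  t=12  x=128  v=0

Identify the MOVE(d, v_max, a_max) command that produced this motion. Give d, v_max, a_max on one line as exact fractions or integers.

final state: t=12, x=128, v=0 → d = 128
a_max = (8−0)/(2−0) = 4
max v = 16 over t∈[4,8] → v_max = 16
check: 16·(4+4) = 128 ✓

d=128 v_max=16 a_max=4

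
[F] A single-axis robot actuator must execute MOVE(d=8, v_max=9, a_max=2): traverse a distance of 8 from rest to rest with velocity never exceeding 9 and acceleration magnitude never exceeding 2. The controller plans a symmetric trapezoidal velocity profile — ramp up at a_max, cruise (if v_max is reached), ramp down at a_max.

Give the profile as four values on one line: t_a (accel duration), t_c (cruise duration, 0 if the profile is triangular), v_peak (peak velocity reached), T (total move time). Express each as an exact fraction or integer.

t_a=2 t_c=0 v_peak=4 T=4

v_max²/a_max = 9²/2 = 81/2
8 < 81/2 → triangular
v_peak = √(8·2) = √16 = 4
t_a = 4/2 = 2; t_c = 0
T = 2·2 = 4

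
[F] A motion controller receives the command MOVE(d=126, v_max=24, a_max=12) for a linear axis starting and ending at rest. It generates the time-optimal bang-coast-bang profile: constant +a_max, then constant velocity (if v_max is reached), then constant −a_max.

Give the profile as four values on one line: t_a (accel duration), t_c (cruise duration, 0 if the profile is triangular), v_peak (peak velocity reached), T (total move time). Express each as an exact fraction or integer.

t_a=2 t_c=13/4 v_peak=24 T=29/4

v_max²/a_max = 24²/12 = 48
126 ≥ 48 → trapezoidal
t_a = 24/12 = 2; v_peak = 24
d_cruise = 126 − 48 = 78; t_c = 78/24 = 13/4
T = 2·2 + 13/4 = 29/4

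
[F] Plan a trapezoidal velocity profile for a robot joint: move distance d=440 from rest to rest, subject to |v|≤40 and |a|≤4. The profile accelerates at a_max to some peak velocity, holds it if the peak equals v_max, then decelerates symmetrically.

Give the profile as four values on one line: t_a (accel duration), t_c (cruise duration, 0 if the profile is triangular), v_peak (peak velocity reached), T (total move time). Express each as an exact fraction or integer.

vₘ²/aₘ = 40²/4 = 400
440 ≥ 400 so v_max reached
t_a = 40/4 = 10; v_peak = 40
d_cruise = 440 − 400 = 40; t_c = 40/40 = 1
T = 2·10 + 1 = 21

t_a=10 t_c=1 v_peak=40 T=21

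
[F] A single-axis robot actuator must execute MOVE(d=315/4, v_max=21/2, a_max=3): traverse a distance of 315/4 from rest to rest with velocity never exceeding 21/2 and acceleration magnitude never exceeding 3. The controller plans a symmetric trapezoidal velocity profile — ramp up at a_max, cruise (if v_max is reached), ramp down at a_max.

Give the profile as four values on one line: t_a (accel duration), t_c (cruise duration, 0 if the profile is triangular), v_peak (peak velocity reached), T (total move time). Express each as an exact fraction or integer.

(v_max)²/a_max = (21/2)²/3 = 147/4
315/4 ≥ 147/4 so v_max reached
t_a = (21/2)/3 = 7/2; v_peak = 21/2
d_cruise = 315/4 − 147/4 = 42; t_c = 42/(21/2) = 4
T = 2·7/2 + 4 = 11

t_a=7/2 t_c=4 v_peak=21/2 T=11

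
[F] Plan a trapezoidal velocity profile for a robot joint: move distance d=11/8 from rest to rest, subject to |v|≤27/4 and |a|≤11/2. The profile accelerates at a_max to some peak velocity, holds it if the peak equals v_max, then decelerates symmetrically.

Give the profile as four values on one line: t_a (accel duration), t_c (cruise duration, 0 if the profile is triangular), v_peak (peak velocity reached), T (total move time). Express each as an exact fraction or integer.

t_a=1/2 t_c=0 v_peak=11/4 T=1

v_max²/a_max = (27/4)²/(11/2) = 729/88
11/8 < 729/88 so t_c = 0
v_peak = √(11/8·11/2) = √(121/16) = 11/4
t_a = (11/4)/(11/2) = 1/2; t_c = 0
T = 2·1/2 = 1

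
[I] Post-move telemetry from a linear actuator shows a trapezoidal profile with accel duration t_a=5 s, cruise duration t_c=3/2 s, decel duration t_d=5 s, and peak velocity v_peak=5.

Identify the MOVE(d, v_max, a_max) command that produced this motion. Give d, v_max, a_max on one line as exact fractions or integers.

a_max = 5/5 = 1
d_a = ½·5·5 = 25/2; d_c = 5·3/2 = 15/2
d = 2·25/2 + 15/2 = 65/2
t_c = 3/2 > 0 → v_max = v_peak = 5

d=65/2 v_max=5 a_max=1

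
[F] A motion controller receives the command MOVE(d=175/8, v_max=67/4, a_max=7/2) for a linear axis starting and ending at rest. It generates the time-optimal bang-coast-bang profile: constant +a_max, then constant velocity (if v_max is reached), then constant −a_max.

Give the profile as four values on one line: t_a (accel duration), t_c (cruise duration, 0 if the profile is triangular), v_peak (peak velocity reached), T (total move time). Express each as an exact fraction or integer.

(v_max)²/a_max = (67/4)²/(7/2) = 4489/56
175/8 < 4489/56 ⇒ no cruise
v_peak = √(175/8·7/2) = √(1225/16) = 35/4
t_a = (35/4)/(7/2) = 5/2; t_c = 0
T = 2·5/2 = 5

t_a=5/2 t_c=0 v_peak=35/4 T=5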